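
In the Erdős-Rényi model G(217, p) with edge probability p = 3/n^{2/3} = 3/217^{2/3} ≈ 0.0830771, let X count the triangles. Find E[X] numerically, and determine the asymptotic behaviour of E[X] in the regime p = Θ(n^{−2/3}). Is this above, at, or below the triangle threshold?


Number of potential triangles: C(217, 3) = 1679580.
Each occurs with probability p³ ≈ (0.0830771)³ ≈ 5.73382319e-04.
By linearity: E[X] = C(217, 3)·p³ ≈ 1679580 · 5.73382319e-04 ≈ 963.041475.
Since α = 2/3 < 1, p = c/n^{2/3} ≫ 1/n is above the triangle threshold p ~ 1/n. Asymptotically E[X] ~ (c³/6)·n^{3(1−α)} = (3³/6)·n^{1} → ∞; triangles are abundant w.h.p.

E[X] ≈ 963.041475; in regime p = Θ(1/n^{2/3}) E[X] diverges (above the triangle threshold p ~ 1/n).


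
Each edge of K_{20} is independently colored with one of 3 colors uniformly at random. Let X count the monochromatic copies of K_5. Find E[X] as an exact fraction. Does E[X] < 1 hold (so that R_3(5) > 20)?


E[X] = C(20, 5) · 3^{1 − 10} = 15504 · 3^{−9} = 15504/19683.
As a reduced fraction: E[X] = 5168/6561 ≈ 0.7876848.
Is E[X] < 1? YES.
Since E[X] < 1, there exists a 3-coloring of K_{20} with no monochromatic K_5; hence R_3(5) > 20.

E[X] = 5168/6561 ≈ 0.7876848; E[X] < 1, so R_3(5) > 20.


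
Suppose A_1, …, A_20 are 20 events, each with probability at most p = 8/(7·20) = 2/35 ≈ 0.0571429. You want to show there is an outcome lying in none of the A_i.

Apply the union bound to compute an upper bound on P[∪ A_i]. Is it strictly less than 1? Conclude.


Union bound: P[∪_{i=1}^{20} A_i] ≤ Σ_i P[A_i] ≤ 20·p = 20·(2/35) = 8/7.
Numerically: 8/7 ≈ 1.1428571.
Is 8/7 < 1? NO.
Since the bound 8/7 is ≥ 1, the union bound is uninformative here; it does NOT by itself certify existence.

20·p = 8/7 ≈ 1.1428571; existence NOT certified by the union bound.


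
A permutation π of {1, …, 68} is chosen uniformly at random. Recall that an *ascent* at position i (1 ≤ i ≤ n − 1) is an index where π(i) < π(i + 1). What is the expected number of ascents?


Write X = Σ X_I over i = 1, …, 67, with X_I the indicator of one ascent.
There are 67 indicators.
For each fixed i, the pair (π(i), π(i+1)) is a uniformly random ordered pair of distinct values from {1, …, 68}; by symmetry P[π(i) < π(i+1)] = 1/2.
By linearity: E[X] = 67 · (1/2) = (68 − 1) · (1/2) = 67/2 ≈ 33.500000.

E[X] = 67/2 = 33.500000.


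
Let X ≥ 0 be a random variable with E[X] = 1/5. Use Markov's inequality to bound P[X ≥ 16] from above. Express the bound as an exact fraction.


μ = E[X] = 1/5, a = 16.
Markov: P[X ≥ 16] ≤ μ/a = (1/5)/16 = 1/80.
Numerically: ≈ 0.0125.
(Since a = 16 > μ = 0.2000, the bound 1/80 is < 1 and informative.)

P[X ≥ 16] ≤ 1/80 ≈ 0.0125.


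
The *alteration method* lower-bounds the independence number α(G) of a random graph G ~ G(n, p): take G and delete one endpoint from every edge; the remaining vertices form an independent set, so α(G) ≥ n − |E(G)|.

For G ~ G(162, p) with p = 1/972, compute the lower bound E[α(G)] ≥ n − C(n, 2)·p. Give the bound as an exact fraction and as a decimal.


E[|E(G)|] = C(162, 2)·p = 13041 · (1/972) = 161/12.
E[α(G)] ≥ n − E[|E(G)|] = 162 − 161/12 = 1783/12.
Numerically: ≈ 148.583333.
(This is only a lower bound; the true E[α(G)] may be larger.)

E[α(G)] ≥ 1783/12 ≈ 148.583333.


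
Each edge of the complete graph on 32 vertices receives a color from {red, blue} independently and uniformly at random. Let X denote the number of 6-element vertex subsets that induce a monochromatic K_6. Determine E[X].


Let X = Σ_S X_S over the C(32, 6) = 906192 subsets S of size 6, where X_S = 1 if the K_6 on S is monochromatic.
For a fixed S, the K_6 on S has C(6, 2) = 15 edges. P[all 15 edges red] = (1/2)^15, and likewise for blue, so P[monochromatic] = 2·(1/2)^15 = 2^{1 − 15} = 1/16384.
Summing: E[X] = C(32, 6) · 2^{1 − 15} = 906192 · 1/16384 = 56637/1024.
Numerically: E[X] ≈ 55.310.

E[X] = C(32,6)·2^(1−C(6,2)) = 56637/1024 ≈ 55.310.


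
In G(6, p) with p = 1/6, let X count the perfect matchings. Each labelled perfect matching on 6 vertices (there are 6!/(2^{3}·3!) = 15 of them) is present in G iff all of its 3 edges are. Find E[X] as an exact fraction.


K_6 has 6!/(2^{3}·3!) = 15 labelled perfect matchings.
For each such perfect matching H, let X_H = 1 if all 3 edges of H are present in G. Then P[X_H = 1] = p^{3} = (1/6)^{3} = 1/216.
Summing the indicators: E[X] = Σ_H E[X_H] = 15 · p^{3} = 15 · 1/216 = 5/72.
Numerically: E[X] ≈ 0.0694.

E[X] = 15 · (1/6)^{3} = 5/72 ≈ 0.0694.


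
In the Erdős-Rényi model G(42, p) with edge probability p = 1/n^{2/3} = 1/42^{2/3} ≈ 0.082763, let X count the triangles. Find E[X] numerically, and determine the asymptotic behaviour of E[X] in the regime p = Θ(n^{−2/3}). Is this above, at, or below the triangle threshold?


Number of potential triangles: C(42, 3) = 11480.
Each occurs with probability p³ ≈ (0.082763)³ ≈ 5.6689342e-04.
By linearity: E[X] = C(42, 3)·p³ ≈ 11480 · 5.6689342e-04 ≈ 6.50794.
Since α = 2/3 < 1, p = c/n^{2/3} ≫ 1/n is above the triangle threshold p ~ 1/n. Asymptotically E[X] ~ (c³/6)·n^{3(1−α)} = (1³/6)·n^{1} → ∞; triangles are abundant w.h.p.

E[X] ≈ 6.50794; in regime p = Θ(1/n^{2/3}) E[X] diverges (above the triangle threshold p ~ 1/n).


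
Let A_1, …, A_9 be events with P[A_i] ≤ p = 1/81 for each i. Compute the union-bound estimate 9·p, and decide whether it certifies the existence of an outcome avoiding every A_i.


Union bound: P[∪_{i=1}^{9} A_i] ≤ Σ_i P[A_i] ≤ 9·p = 9·(1/81) = 1/9.
Numerically: 1/9 ≈ 0.111.
Is 1/9 < 1? YES.
Since P[∪ A_i] ≤ 1/9 < 1, the complement has P[∩ A_i^c] ≥ 1 − 1/9 = 8/9 > 0, so some outcome avoids every A_i.

9·p = 1/9 ≈ 0.111; existence CERTIFIED by the union bound.


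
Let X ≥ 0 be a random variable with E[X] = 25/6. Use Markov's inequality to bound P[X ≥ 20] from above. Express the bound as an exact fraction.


μ = E[X] = 25/6, a = 20.
Markov: P[X ≥ 20] ≤ μ/a = (25/6)/20 = 5/24.
Numerically: ≈ 0.208.
(Since a = 20 > μ = 4.167, the bound 5/24 is < 1 and informative.)

P[X ≥ 20] ≤ 5/24 ≈ 0.208.


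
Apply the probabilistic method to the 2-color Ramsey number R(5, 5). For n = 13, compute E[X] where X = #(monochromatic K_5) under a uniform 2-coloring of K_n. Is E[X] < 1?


E[X] = C(13, 5) · 2^{1 − 10} = 1287 · 2^{−9} = 1287/512.
As a reduced fraction: E[X] = 1287/512 ≈ 2.513672.
Is E[X] < 1? NO.
Since E[X] ≥ 1, the first-moment bound is inconclusive at n = 13; it does NOT by itself certify R(5, 5) > 13.

E[X] = 1287/512 ≈ 2.513672; E[X] ≥ 1; first-moment method inconclusive here.


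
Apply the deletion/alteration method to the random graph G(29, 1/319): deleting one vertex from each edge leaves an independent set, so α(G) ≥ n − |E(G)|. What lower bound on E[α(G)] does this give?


E[|E(G)|] = C(29, 2)·p = 406 · (1/319) = 14/11.
E[α(G)] ≥ n − E[|E(G)|] = 29 − 14/11 = 305/11.
Numerically: ≈ 27.7273.
(This is only a lower bound; the true E[α(G)] may be larger.)

E[α(G)] ≥ 305/11 ≈ 27.7273.


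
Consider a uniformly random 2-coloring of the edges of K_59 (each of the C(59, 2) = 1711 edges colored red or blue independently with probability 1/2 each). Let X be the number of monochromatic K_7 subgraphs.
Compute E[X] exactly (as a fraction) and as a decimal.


Let X = Σ_S X_S over the C(59, 7) = 341149446 subsets S of size 7, where X_S = 1 if the K_7 on S is monochromatic.
For a fixed S, the K_7 on S has C(7, 2) = 21 edges. P[all 21 edges red] = (1/2)^21, and likewise for blue, so P[monochromatic] = 2·(1/2)^21 = 2^{1 − 21} = 1/1048576.
By linearity of expectation: E[X] = C(59, 7) · 2^{1 − 21} = 341149446 · 1/1048576 = 170574723/524288.
Numerically: E[X] ≈ 325.34546.

E[X] = C(59,7)·2^(1−C(7,2)) = 170574723/524288 ≈ 325.34546.


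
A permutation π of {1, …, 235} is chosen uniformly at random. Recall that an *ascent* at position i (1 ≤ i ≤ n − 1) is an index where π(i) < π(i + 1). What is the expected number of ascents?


Write X = Σ X_I over i = 1, …, 234, with X_I the indicator of one ascent.
There are 234 indicators.
For each fixed i, the pair (π(i), π(i+1)) is a uniformly random ordered pair of distinct values from {1, …, 235}; by symmetry P[π(i) < π(i+1)] = 1/2.
By linearity: E[X] = 234 · (1/2) = (235 − 1) · (1/2) = 117 ≈ 117.000000.

E[X] = 117 = 117.000000.


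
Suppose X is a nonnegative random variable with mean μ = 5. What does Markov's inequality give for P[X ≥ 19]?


μ = E[X] = 5, a = 19.
Markov: P[X ≥ 19] ≤ μ/a = (5)/19 = 5/19.
Numerically: ≈ 0.263158.
(Since a = 19 > μ = 5.000000, the bound 5/19 is < 1 and informative.)

P[X ≥ 19] ≤ 5/19 ≈ 0.263158.


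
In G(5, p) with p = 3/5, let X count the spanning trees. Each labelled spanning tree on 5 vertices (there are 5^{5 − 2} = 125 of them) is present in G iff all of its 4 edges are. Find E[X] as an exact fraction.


K_5 has 5^{5 − 2} = 125 labelled spanning trees.
For each such spanning tree H, let X_H = 1 if all 4 edges of H are present in G. Then P[X_H = 1] = p^{4} = (3/5)^{4} = 81/625.
By linearity of expectation: E[X] = Σ_H E[X_H] = 125 · p^{4} = 125 · 81/625 = 81/5.
Numerically: E[X] ≈ 16.2.

E[X] = 125 · (3/5)^{4} = 81/5 ≈ 16.2.


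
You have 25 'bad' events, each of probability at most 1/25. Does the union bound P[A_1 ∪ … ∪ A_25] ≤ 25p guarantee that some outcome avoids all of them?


Union bound: P[∪_{i=1}^{25} A_i] ≤ Σ_i P[A_i] ≤ 25·p = 25·(1/25) = 1.
Numerically: 1 ≈ 1.00000.
Is 1 < 1? NO.
Since the bound 1 is ≥ 1, the union bound is uninformative here; it does NOT by itself certify existence.

25·p = 1 ≈ 1.00000; existence NOT certified by the union bound.


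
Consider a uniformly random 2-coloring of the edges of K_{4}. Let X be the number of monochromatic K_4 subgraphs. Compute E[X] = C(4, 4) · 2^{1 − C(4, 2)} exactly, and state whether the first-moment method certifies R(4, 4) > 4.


E[X] = C(4, 4) · 2^{1 − 6} = 1 · 2^{−5} = 1/32.
As a reduced fraction: E[X] = 1/32 ≈ 0.0312.
Is E[X] < 1? YES.
Since E[X] < 1, there exists a 2-coloring of K_{4} with no monochromatic K_4; hence R(4, 4) > 4.

E[X] = 1/32 ≈ 0.0312; E[X] < 1, so R(4, 4) > 4.


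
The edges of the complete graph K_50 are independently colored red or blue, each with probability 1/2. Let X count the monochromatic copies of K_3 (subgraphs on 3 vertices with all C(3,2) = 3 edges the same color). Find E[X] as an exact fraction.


Let X = Σ_S X_S over the C(50, 3) = 19600 subsets S of size 3, where X_S = 1 if the K_3 on S is monochromatic.
For a fixed S, the K_3 on S has C(3, 2) = 3 edges. P[all 3 edges red] = (1/2)^3, and likewise for blue, so P[monochromatic] = 2·(1/2)^3 = 2^{1 − 3} = 1/4.
Summing: E[X] = C(50, 3) · 2^{1 − 3} = 19600 · 1/4 = 4900.
Numerically: E[X] ≈ 4900.00000.

E[X] = C(50,3)·2^(1−C(3,2)) = 4900 ≈ 4900.00000.


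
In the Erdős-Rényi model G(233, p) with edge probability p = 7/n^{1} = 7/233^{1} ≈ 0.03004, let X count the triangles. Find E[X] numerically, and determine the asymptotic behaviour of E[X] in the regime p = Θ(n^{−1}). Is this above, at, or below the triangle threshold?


Number of potential triangles: C(233, 3) = 2081156.
Each occurs with probability p³ ≈ (0.03004)³ ≈ 2.711605e-05.
By linearity: E[X] = C(233, 3)·p³ ≈ 2081156 · 2.711605e-05 ≈ 56.4327.
Here α = 1, so p = 7/n is exactly at the triangle threshold p ~ 1/n. Asymptotically E[X] → c³/6 = 7³/6 = 343/6 ≈ 57.1667, a bounded constant. In this regime the triangle count is asymptotically Poisson(c³/6).

E[X] ≈ 56.4327; in regime p = Θ(1/n^{1}) E[X] stays bounded (at the triangle threshold p ~ 1/n).


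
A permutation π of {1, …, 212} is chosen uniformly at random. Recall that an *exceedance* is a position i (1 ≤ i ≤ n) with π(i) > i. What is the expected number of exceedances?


Write X = Σ_{i=1}^{212} X_i, where X_i = 1_{π(i) > i}.
For each fixed i, π(i) is uniform over {1, …, 212} (marginal of a uniform permutation), so P[π(i) > i] = (n − i)/n. Summing: Σ_{i=1}^{212} (n − i)/n = (0 + 1 + … + 211)/212 = 212(212 − 1)/(2·212) = (212 − 1)/2.
Hence E[X] = Σ_{i=1}^{212} (212 − i)/212 = 211/2 ≈ 105.500.

E[X] = 211/2 = 105.500.


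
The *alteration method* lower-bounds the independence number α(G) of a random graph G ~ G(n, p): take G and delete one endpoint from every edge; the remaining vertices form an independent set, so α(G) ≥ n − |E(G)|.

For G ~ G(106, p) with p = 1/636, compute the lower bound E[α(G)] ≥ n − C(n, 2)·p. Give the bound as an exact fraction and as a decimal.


E[|E(G)|] = C(106, 2)·p = 5565 · (1/636) = 35/4.
E[α(G)] ≥ n − E[|E(G)|] = 106 − 35/4 = 389/4.
Numerically: ≈ 97.250.
(This is only a lower bound; the true E[α(G)] may be larger.)

E[α(G)] ≥ 389/4 ≈ 97.250.


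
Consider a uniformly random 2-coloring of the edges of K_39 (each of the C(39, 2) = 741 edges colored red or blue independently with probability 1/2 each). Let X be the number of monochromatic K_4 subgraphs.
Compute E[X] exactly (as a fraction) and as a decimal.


Let X = Σ_S X_S over the C(39, 4) = 82251 subsets S of size 4, where X_S = 1 if the K_4 on S is monochromatic.
For a fixed S, the K_4 on S has C(4, 2) = 6 edges. P[all 6 edges red] = (1/2)^6, and likewise for blue, so P[monochromatic] = 2·(1/2)^6 = 2^{1 − 6} = 1/32.
Summing: E[X] = C(39, 4) · 2^{1 − 6} = 82251 · 1/32 = 82251/32.
Numerically: E[X] ≈ 2570.344.

E[X] = C(39,4)·2^(1−C(4,2)) = 82251/32 ≈ 2570.344.


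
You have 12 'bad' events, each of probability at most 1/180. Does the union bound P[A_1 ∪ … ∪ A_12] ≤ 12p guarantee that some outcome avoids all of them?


Union bound: P[∪_{i=1}^{12} A_i] ≤ Σ_i P[A_i] ≤ 12·p = 12·(1/180) = 1/15.
Numerically: 1/15 ≈ 0.06667.
Is 1/15 < 1? YES.
Since P[∪ A_i] ≤ 1/15 < 1, the complement has P[∩ A_i^c] ≥ 1 − 1/15 = 14/15 > 0, so some outcome avoids every A_i.

12·p = 1/15 ≈ 0.06667; existence CERTIFIED by the union bound.


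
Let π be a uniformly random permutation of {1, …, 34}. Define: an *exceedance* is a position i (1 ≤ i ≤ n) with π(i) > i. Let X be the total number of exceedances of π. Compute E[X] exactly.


Write X = Σ_{i=1}^{34} X_i, where X_i = 1_{π(i) > i}.
For each fixed i, π(i) is uniform over {1, …, 34} (marginal of a uniform permutation), so P[π(i) > i] = (n − i)/n. Summing: Σ_{i=1}^{34} (n − i)/n = (0 + 1 + … + 33)/34 = 34(34 − 1)/(2·34) = (34 − 1)/2.
Hence E[X] = Σ_{i=1}^{34} (34 − i)/34 = 33/2 ≈ 16.50000.

E[X] = 33/2 = 16.50000.


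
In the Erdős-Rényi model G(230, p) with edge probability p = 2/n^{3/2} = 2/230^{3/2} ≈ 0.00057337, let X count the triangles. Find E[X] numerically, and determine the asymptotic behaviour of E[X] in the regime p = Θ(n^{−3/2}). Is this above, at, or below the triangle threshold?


Number of potential triangles: C(230, 3) = 2001460.
Each occurs with probability p³ ≈ (0.00057337)³ ≈ 1.8850146e-10.
By linearity: E[X] = C(230, 3)·p³ ≈ 2001460 · 1.8850146e-10 ≈ 0.00038.
Since α = 3/2 > 1, p = c/n^{3/2} = o(1/n) is below the triangle threshold p ~ 1/n. Asymptotically E[X] ~ (c³/6)·n^{3(1−α)} = (2³/6)·n^{-1.5} → 0, so by Markov's inequality G has no triangles w.h.p.

E[X] ≈ 0.00038; in regime p = Θ(1/n^{3/2}) E[X] tends to 0 (below the triangle threshold p ~ 1/n).


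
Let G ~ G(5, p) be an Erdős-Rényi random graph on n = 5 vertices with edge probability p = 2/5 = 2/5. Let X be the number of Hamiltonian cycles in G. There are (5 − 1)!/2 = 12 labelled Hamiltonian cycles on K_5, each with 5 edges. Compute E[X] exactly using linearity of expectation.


K_5 has (5 − 1)!/2 = 12 labelled Hamiltonian cycles.
For each such Hamiltonian cycle H, let X_H = 1 if all 5 edges of H are present in G. Then P[X_H = 1] = p^{5} = (2/5)^{5} = 32/3125.
By linearity of expectation: E[X] = Σ_H E[X_H] = 12 · p^{5} = 12 · 32/3125 = 384/3125.
Numerically: E[X] ≈ 0.12288.

E[X] = 12 · (2/5)^{5} = 384/3125 ≈ 0.12288.


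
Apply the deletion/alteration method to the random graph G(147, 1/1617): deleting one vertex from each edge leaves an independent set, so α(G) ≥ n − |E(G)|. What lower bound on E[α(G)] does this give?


E[|E(G)|] = C(147, 2)·p = 10731 · (1/1617) = 73/11.
E[α(G)] ≥ n − E[|E(G)|] = 147 − 73/11 = 1544/11.
Numerically: ≈ 140.3636.
(This is only a lower bound; the true E[α(G)] may be larger.)

E[α(G)] ≥ 1544/11 ≈ 140.3636.


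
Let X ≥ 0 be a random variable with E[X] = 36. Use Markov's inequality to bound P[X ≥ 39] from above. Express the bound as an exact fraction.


μ = E[X] = 36, a = 39.
Markov: P[X ≥ 39] ≤ μ/a = (36)/39 = 12/13.
Numerically: ≈ 0.92308.
(Since a = 39 > μ = 36.00000, the bound 12/13 is < 1 and informative.)

P[X ≥ 39] ≤ 12/13 ≈ 0.92308.


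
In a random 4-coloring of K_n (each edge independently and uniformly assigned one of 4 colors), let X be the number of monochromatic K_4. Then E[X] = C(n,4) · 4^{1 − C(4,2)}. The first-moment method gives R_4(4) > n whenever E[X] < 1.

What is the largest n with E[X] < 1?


We need C(n, 4) · 4^{1 − 6} < 1, i.e. C(n, 4) < 4^{6 − 1} = 1024.
Check values of n near the boundary:
  n = 11: C(11, 4) = 330; 330 < 1024? YES
  n = 12: C(12, 4) = 495; 495 < 1024? YES
  n = 13: C(13, 4) = 715; 715 < 1024? YES
  n = 14: C(14, 4) = 1001; 1001 < 1024? YES
  n = 15: C(15, 4) = 1365; 1365 < 1024? NO
  n = 16: C(16, 4) = 1820; 1820 < 1024? NO
The largest n with C(n, 4) < 1024 is n = 14 (where E[X] = 1001/1024 ≈ 0.97754). Hence R_4(4) > 14, i.e. R_4(4) ≥ 15.

Largest n = 14; hence R_4(4) > 14.


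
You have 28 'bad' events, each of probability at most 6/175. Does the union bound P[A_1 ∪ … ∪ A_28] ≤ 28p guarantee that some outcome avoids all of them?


Union bound: P[∪_{i=1}^{28} A_i] ≤ Σ_i P[A_i] ≤ 28·p = 28·(6/175) = 24/25.
Numerically: 24/25 ≈ 0.960.
Is 24/25 < 1? YES.
Since P[∪ A_i] ≤ 24/25 < 1, the complement has P[∩ A_i^c] ≥ 1 − 24/25 = 1/25 > 0, so some outcome avoids every A_i.

28·p = 24/25 ≈ 0.960; existence CERTIFIED by the union bound.


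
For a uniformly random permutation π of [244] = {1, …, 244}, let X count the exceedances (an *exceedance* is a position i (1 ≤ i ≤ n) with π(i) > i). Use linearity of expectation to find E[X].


Write X = Σ_{i=1}^{244} X_i, where X_i = 1_{π(i) > i}.
For each fixed i, π(i) is uniform over {1, …, 244} (marginal of a uniform permutation), so P[π(i) > i] = (n − i)/n. Summing: Σ_{i=1}^{244} (n − i)/n = (0 + 1 + … + 243)/244 = 244(244 − 1)/(2·244) = (244 − 1)/2.
Hence E[X] = Σ_{i=1}^{244} (244 − i)/244 = 243/2 ≈ 121.500.

E[X] = 243/2 = 121.500.


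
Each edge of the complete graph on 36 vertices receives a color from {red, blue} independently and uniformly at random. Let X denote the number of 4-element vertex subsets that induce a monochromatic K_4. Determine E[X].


Let X = Σ_S X_S over the C(36, 4) = 58905 subsets S of size 4, where X_S = 1 if the K_4 on S is monochromatic.
For a fixed S, the K_4 on S has C(4, 2) = 6 edges. P[all 6 edges red] = (1/2)^6, and likewise for blue, so P[monochromatic] = 2·(1/2)^6 = 2^{1 − 6} = 1/32.
By linearity: E[X] = C(36, 4) · 2^{1 − 6} = 58905 · 1/32 = 58905/32.
Numerically: E[X] ≈ 1840.781250.

E[X] = C(36,4)·2^(1−C(4,2)) = 58905/32 ≈ 1840.781250.


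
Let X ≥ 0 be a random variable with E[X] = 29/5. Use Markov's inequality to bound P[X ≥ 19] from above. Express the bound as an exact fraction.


μ = E[X] = 29/5, a = 19.
Markov: P[X ≥ 19] ≤ μ/a = (29/5)/19 = 29/95.
Numerically: ≈ 0.305263.
(Since a = 19 > μ = 5.800000, the bound 29/95 is < 1 and informative.)

P[X ≥ 19] ≤ 29/95 ≈ 0.305263.


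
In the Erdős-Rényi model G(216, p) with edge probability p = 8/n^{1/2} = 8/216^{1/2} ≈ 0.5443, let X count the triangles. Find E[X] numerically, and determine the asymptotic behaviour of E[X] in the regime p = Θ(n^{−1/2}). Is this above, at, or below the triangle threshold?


Number of potential triangles: C(216, 3) = 1656360.
Each occurs with probability p³ ≈ (0.5443)³ ≈ 1.612833e-01.
By linearity: E[X] = C(216, 3)·p³ ≈ 1656360 · 1.612833e-01 ≈ 267143.1658.
Since α = 1/2 < 1, p = c/n^{1/2} ≫ 1/n is above the triangle threshold p ~ 1/n. Asymptotically E[X] ~ (c³/6)·n^{3(1−α)} = (8³/6)·n^{1.5} → ∞; triangles are abundant w.h.p.

E[X] ≈ 267143.1658; in regime p = Θ(1/n^{1/2}) E[X] diverges (above the triangle threshold p ~ 1/n).


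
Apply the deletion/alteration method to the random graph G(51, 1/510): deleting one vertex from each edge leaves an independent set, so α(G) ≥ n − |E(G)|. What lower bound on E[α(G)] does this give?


E[|E(G)|] = C(51, 2)·p = 1275 · (1/510) = 5/2.
E[α(G)] ≥ n − E[|E(G)|] = 51 − 5/2 = 97/2.
Numerically: ≈ 48.50000.
(This is only a lower bound; the true E[α(G)] may be larger.)

E[α(G)] ≥ 97/2 ≈ 48.50000.


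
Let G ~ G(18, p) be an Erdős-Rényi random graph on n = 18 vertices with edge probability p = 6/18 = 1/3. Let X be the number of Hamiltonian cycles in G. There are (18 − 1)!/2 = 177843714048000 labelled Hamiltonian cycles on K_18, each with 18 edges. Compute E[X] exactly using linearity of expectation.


K_18 has (18 − 1)!/2 = 177843714048000 labelled Hamiltonian cycles.
For each such Hamiltonian cycle H, let X_H = 1 if all 18 edges of H are present in G. Then P[X_H = 1] = p^{18} = (1/3)^{18} = 1/387420489.
By linearity of expectation: E[X] = Σ_H E[X_H] = 177843714048000 · p^{18} = 177843714048000 · 1/387420489 = 243955712000/531441.
Numerically: E[X] ≈ 4.59e+05.

E[X] = 177843714048000 · (1/3)^{18} = 243955712000/531441 ≈ 4.59e+05.


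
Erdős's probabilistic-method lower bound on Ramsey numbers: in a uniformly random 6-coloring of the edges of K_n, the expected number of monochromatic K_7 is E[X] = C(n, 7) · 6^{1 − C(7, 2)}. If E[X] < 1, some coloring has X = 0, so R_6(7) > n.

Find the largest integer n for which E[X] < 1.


We need C(n, 7) · 6^{1 − 21} < 1, i.e. C(n, 7) < 6^{21 − 1} = 3656158440062976.
Check values of n near the boundary:
  n = 565: C(565, 7) = 3513212521235560; 3513212521235560 < 3656158440062976? YES
  n = 566: C(566, 7) = 3557206237959440; 3557206237959440 < 3656158440062976? YES
  n = 567: C(567, 7) = 3601671315933933; 3601671315933933 < 3656158440062976? YES
  n = 568: C(568, 7) = 3646611956239704; 3646611956239704 < 3656158440062976? YES
  n = 569: C(569, 7) = 3692032389858348; 3692032389858348 < 3656158440062976? NO
  n = 570: C(570, 7) = 3737936877831720; 3737936877831720 < 3656158440062976? NO
The largest n with C(n, 7) < 3656158440062976 is n = 568 (where E[X] = 16882462760369/16926659444736 ≈ 0.99739). Hence R_6(7) > 568, i.e. R_6(7) ≥ 569.

Largest n = 568; hence R_6(7) > 568.


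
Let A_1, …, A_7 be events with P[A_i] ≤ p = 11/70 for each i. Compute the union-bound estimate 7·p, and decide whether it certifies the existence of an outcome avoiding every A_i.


Union bound: P[∪_{i=1}^{7} A_i] ≤ Σ_i P[A_i] ≤ 7·p = 7·(11/70) = 11/10.
Numerically: 11/10 ≈ 1.100000.
Is 11/10 < 1? NO.
Since the bound 11/10 is ≥ 1, the union bound is uninformative here; it does NOT by itself certify existence.

7·p = 11/10 ≈ 1.100000; existence NOT certified by the union bound.


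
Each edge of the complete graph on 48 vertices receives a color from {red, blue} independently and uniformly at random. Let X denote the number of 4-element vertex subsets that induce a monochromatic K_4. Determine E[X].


Let X = Σ_S X_S over the C(48, 4) = 194580 subsets S of size 4, where X_S = 1 if the K_4 on S is monochromatic.
For a fixed S, the K_4 on S has C(4, 2) = 6 edges. P[all 6 edges red] = (1/2)^6, and likewise for blue, so P[monochromatic] = 2·(1/2)^6 = 2^{1 − 6} = 1/32.
By linearity of expectation: E[X] = C(48, 4) · 2^{1 − 6} = 194580 · 1/32 = 48645/8.
Numerically: E[X] ≈ 6080.625.

E[X] = C(48,4)·2^(1−C(4,2)) = 48645/8 ≈ 6080.625.


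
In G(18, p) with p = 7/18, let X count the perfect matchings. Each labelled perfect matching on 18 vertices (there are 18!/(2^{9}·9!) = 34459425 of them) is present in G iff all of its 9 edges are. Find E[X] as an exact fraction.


K_18 has 18!/(2^{9}·9!) = 34459425 labelled perfect matchings.
For each such perfect matching H, let X_H = 1 if all 9 edges of H are present in G. Then P[X_H = 1] = p^{9} = (7/18)^{9} = 40353607/198359290368.
By linearity of expectation: E[X] = Σ_H E[X_H] = 34459425 · p^{9} = 34459425 · 40353607/198359290368 = 17167433257975/2448880128.
Numerically: E[X] ≈ 7010.32.

E[X] = 34459425 · (7/18)^{9} = 17167433257975/2448880128 ≈ 7010.32.


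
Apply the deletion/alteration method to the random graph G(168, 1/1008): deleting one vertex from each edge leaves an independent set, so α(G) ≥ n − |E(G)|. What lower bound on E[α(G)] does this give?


E[|E(G)|] = C(168, 2)·p = 14028 · (1/1008) = 167/12.
E[α(G)] ≥ n − E[|E(G)|] = 168 − 167/12 = 1849/12.
Numerically: ≈ 154.0833.
(This is only a lower bound; the true E[α(G)] may be larger.)

E[α(G)] ≥ 1849/12 ≈ 154.0833.


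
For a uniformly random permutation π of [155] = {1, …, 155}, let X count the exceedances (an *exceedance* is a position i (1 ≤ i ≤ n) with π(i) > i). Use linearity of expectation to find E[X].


Write X = Σ_{i=1}^{155} X_i, where X_i = 1_{π(i) > i}.
For each fixed i, π(i) is uniform over {1, …, 155} (marginal of a uniform permutation), so P[π(i) > i] = (n − i)/n. Summing: Σ_{i=1}^{155} (n − i)/n = (0 + 1 + … + 154)/155 = 155(155 − 1)/(2·155) = (155 − 1)/2.
Hence E[X] = Σ_{i=1}^{155} (155 − i)/155 = 77 ≈ 77.000000.

E[X] = 77 = 77.000000.


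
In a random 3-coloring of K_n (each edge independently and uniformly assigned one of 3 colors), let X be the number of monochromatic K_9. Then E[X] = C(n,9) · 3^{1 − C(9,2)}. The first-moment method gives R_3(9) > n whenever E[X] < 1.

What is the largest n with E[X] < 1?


We need C(n, 9) · 3^{1 − 36} < 1, i.e. C(n, 9) < 3^{36 − 1} = 50031545098999707.
Check values of n near the boundary:
  n = 296: C(296, 9) = 42513789098994080; 42513789098994080 < 50031545098999707? YES
  n = 297: C(297, 9) = 43842345008337645; 43842345008337645 < 50031545098999707? YES
  n = 298: C(298, 9) = 45207677551849890; 45207677551849890 < 50031545098999707? YES
  n = 299: C(299, 9) = 46610674441390059; 46610674441390059 < 50031545098999707? YES
  n = 300: C(300, 9) = 48052241692154700; 48052241692154700 < 50031545098999707? YES
  n = 301: C(301, 9) = 49533303936090975; 49533303936090975 < 50031545098999707? YES
  n = 302: C(302, 9) = 51054804739588650; 51054804739588650 < 50031545098999707? NO
  n = 303: C(303, 9) = 52617706925494425; 52617706925494425 < 50031545098999707? NO
The largest n with C(n, 9) < 50031545098999707 is n = 301 (where E[X] = 16511101312030325/16677181699666569 ≈ 0.990). Hence R_3(9) > 301, i.e. R_3(9) ≥ 302.

Largest n = 301; hence R_3(9) > 301.


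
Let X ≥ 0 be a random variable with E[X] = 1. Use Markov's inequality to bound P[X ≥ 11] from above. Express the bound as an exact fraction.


μ = E[X] = 1, a = 11.
Markov: P[X ≥ 11] ≤ μ/a = (1)/11 = 1/11.
Numerically: ≈ 0.09091.
(Since a = 11 > μ = 1.00000, the bound 1/11 is < 1 and informative.)

P[X ≥ 11] ≤ 1/11 ≈ 0.09091.


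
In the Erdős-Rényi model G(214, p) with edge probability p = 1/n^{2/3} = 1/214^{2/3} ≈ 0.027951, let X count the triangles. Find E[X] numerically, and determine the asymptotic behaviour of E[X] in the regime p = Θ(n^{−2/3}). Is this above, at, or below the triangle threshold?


Number of potential triangles: C(214, 3) = 1610564.
Each occurs with probability p³ ≈ (0.027951)³ ≈ 2.1835968e-05.
By linearity: E[X] = C(214, 3)·p³ ≈ 1610564 · 2.1835968e-05 ≈ 35.16822.
Since α = 2/3 < 1, p = c/n^{2/3} ≫ 1/n is above the triangle threshold p ~ 1/n. Asymptotically E[X] ~ (c³/6)·n^{3(1−α)} = (1³/6)·n^{1} → ∞; triangles are abundant w.h.p.

E[X] ≈ 35.16822; in regime p = Θ(1/n^{2/3}) E[X] diverges (above the triangle threshold p ~ 1/n).


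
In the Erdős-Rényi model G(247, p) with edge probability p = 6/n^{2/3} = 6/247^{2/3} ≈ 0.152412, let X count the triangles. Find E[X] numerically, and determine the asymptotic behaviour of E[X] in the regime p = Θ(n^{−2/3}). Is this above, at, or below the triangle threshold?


Number of potential triangles: C(247, 3) = 2481115.
Each occurs with probability p³ ≈ (0.152412)³ ≈ 3.54046124e-03.
By linearity: E[X] = C(247, 3)·p³ ≈ 2481115 · 3.54046124e-03 ≈ 8784.291498.
Since α = 2/3 < 1, p = c/n^{2/3} ≫ 1/n is above the triangle threshold p ~ 1/n. Asymptotically E[X] ~ (c³/6)·n^{3(1−α)} = (6³/6)·n^{1} → ∞; triangles are abundant w.h.p.

E[X] ≈ 8784.291498; in regime p = Θ(1/n^{2/3}) E[X] diverges (above the triangle threshold p ~ 1/n).


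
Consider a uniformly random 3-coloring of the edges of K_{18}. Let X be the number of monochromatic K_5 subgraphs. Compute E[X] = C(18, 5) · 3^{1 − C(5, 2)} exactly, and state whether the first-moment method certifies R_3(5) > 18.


E[X] = C(18, 5) · 3^{1 − 10} = 8568 · 3^{−9} = 8568/19683.
As a reduced fraction: E[X] = 952/2187 ≈ 0.4353.
Is E[X] < 1? YES.
Since E[X] < 1, there exists a 3-coloring of K_{18} with no monochromatic K_5; hence R_3(5) > 18.

E[X] = 952/2187 ≈ 0.4353; E[X] < 1, so R_3(5) > 18.


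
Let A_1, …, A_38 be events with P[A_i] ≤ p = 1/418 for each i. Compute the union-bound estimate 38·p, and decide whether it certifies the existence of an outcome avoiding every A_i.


Union bound: P[∪_{i=1}^{38} A_i] ≤ Σ_i P[A_i] ≤ 38·p = 38·(1/418) = 1/11.
Numerically: 1/11 ≈ 0.0909.
Is 1/11 < 1? YES.
Since P[∪ A_i] ≤ 1/11 < 1, the complement has P[∩ A_i^c] ≥ 1 − 1/11 = 10/11 > 0, so some outcome avoids every A_i.

38·p = 1/11 ≈ 0.0909; existence CERTIFIED by the union bound.


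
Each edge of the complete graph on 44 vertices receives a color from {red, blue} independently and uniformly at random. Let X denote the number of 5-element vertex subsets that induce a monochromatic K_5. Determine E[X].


Let X = Σ_S X_S over the C(44, 5) = 1086008 subsets S of size 5, where X_S = 1 if the K_5 on S is monochromatic.
For a fixed S, the K_5 on S has C(5, 2) = 10 edges. P[all 10 edges red] = (1/2)^10, and likewise for blue, so P[monochromatic] = 2·(1/2)^10 = 2^{1 − 10} = 1/512.
Summing: E[X] = C(44, 5) · 2^{1 − 10} = 1086008 · 1/512 = 135751/64.
Numerically: E[X] ≈ 2121.10938.

E[X] = C(44,5)·2^(1−C(5,2)) = 135751/64 ≈ 2121.10938.


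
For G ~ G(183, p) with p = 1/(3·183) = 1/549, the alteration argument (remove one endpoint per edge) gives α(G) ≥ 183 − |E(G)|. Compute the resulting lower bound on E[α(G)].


E[|E(G)|] = C(183, 2)·p = 16653 · (1/549) = 91/3.
E[α(G)] ≥ n − E[|E(G)|] = 183 − 91/3 = 458/3.
Numerically: ≈ 152.666667.
(This is only a lower bound; the true E[α(G)] may be larger.)

E[α(G)] ≥ 458/3 ≈ 152.666667.


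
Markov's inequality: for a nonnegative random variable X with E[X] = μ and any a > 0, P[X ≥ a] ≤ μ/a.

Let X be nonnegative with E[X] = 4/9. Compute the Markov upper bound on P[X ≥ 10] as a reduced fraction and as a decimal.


μ = E[X] = 4/9, a = 10.
Markov: P[X ≥ 10] ≤ μ/a = (4/9)/10 = 2/45.
Numerically: ≈ 0.04444.
(Since a = 10 > μ = 0.44444, the bound 2/45 is < 1 and informative.)

P[X ≥ 10] ≤ 2/45 ≈ 0.04444.


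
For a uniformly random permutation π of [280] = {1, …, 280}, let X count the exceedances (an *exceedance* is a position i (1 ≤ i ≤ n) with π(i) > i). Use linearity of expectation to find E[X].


Write X = Σ_{i=1}^{280} X_i, where X_i = 1_{π(i) > i}.
For each fixed i, π(i) is uniform over {1, …, 280} (marginal of a uniform permutation), so P[π(i) > i] = (n − i)/n. Summing: Σ_{i=1}^{280} (n − i)/n = (0 + 1 + … + 279)/280 = 280(280 − 1)/(2·280) = (280 − 1)/2.
Hence E[X] = Σ_{i=1}^{280} (280 − i)/280 = 279/2 ≈ 139.50000.

E[X] = 279/2 = 139.50000.


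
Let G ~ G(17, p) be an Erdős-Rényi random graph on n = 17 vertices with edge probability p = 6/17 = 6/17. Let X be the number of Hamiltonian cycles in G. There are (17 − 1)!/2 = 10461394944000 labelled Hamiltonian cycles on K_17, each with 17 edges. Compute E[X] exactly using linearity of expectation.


K_17 has (17 − 1)!/2 = 10461394944000 labelled Hamiltonian cycles.
For each such Hamiltonian cycle H, let X_H = 1 if all 17 edges of H are present in G. Then P[X_H = 1] = p^{17} = (6/17)^{17} = 16926659444736/827240261886336764177.
Summing the indicators: E[X] = Σ_H E[X_H] = 10461394944000 · p^{17} = 10461394944000 · 16926659444736/827240261886336764177 = 177076469533971037814784000/827240261886336764177.
Numerically: E[X] ≈ 2.141e+05.

E[X] = 10461394944000 · (6/17)^{17} = 177076469533971037814784000/827240261886336764177 ≈ 2.141e+05.


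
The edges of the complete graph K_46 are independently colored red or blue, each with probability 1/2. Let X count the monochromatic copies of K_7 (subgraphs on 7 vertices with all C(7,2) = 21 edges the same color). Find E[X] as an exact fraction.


Let X = Σ_S X_S over the C(46, 7) = 53524680 subsets S of size 7, where X_S = 1 if the K_7 on S is monochromatic.
For a fixed S, the K_7 on S has C(7, 2) = 21 edges. P[all 21 edges red] = (1/2)^21, and likewise for blue, so P[monochromatic] = 2·(1/2)^21 = 2^{1 − 21} = 1/1048576.
By linearity: E[X] = C(46, 7) · 2^{1 − 21} = 53524680 · 1/1048576 = 6690585/131072.
Numerically: E[X] ≈ 51.045113.

E[X] = C(46,7)·2^(1−C(7,2)) = 6690585/131072 ≈ 51.045113.


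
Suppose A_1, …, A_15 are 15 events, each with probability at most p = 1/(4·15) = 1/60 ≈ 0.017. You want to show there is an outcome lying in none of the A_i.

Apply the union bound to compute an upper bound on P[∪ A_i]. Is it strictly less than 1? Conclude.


Union bound: P[∪_{i=1}^{15} A_i] ≤ Σ_i P[A_i] ≤ 15·p = 15·(1/60) = 1/4.
Numerically: 1/4 ≈ 0.250.
Is 1/4 < 1? YES.
Since P[∪ A_i] ≤ 1/4 < 1, the complement has P[∩ A_i^c] ≥ 1 − 1/4 = 3/4 > 0, so some outcome avoids every A_i.

15·p = 1/4 ≈ 0.250; existence CERTIFIED by the union bound.


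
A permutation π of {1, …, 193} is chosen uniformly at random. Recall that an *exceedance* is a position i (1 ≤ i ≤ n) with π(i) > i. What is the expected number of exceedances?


Write X = Σ_{i=1}^{193} X_i, where X_i = 1_{π(i) > i}.
For each fixed i, π(i) is uniform over {1, …, 193} (marginal of a uniform permutation), so P[π(i) > i] = (n − i)/n. Summing: Σ_{i=1}^{193} (n − i)/n = (0 + 1 + … + 192)/193 = 193(193 − 1)/(2·193) = (193 − 1)/2.
Hence E[X] = Σ_{i=1}^{193} (193 − i)/193 = 96 ≈ 96.000.

E[X] = 96 = 96.000.


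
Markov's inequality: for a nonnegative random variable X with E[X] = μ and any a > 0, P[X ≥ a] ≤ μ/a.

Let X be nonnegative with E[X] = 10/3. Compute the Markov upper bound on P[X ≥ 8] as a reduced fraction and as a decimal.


μ = E[X] = 10/3, a = 8.
Markov: P[X ≥ 8] ≤ μ/a = (10/3)/8 = 5/12.
Numerically: ≈ 0.4167.
(Since a = 8 > μ = 3.3333, the bound 5/12 is < 1 and informative.)

P[X ≥ 8] ≤ 5/12 ≈ 0.4167.


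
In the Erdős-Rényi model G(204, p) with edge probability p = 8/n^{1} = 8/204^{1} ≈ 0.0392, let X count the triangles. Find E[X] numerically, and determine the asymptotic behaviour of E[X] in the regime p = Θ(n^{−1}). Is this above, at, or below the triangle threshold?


Number of potential triangles: C(204, 3) = 1394204.
Each occurs with probability p³ ≈ (0.0392)³ ≈ 6.03086e-05.
By linearity: E[X] = C(204, 3)·p³ ≈ 1394204 · 6.03086e-05 ≈ 84.083.
Here α = 1, so p = 8/n is exactly at the triangle threshold p ~ 1/n. Asymptotically E[X] → c³/6 = 8³/6 = 256/3 ≈ 85.333, a bounded constant. In this regime the triangle count is asymptotically Poisson(c³/6).

E[X] ≈ 84.083; in regime p = Θ(1/n^{1}) E[X] stays bounded (at the triangle threshold p ~ 1/n).


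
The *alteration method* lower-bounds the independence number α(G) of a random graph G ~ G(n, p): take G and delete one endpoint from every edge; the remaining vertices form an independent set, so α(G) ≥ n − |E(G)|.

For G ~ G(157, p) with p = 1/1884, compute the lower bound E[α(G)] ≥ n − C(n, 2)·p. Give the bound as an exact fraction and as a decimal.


E[|E(G)|] = C(157, 2)·p = 12246 · (1/1884) = 13/2.
E[α(G)] ≥ n − E[|E(G)|] = 157 − 13/2 = 301/2.
Numerically: ≈ 150.5000.
(This is only a lower bound; the true E[α(G)] may be larger.)

E[α(G)] ≥ 301/2 ≈ 150.5000.


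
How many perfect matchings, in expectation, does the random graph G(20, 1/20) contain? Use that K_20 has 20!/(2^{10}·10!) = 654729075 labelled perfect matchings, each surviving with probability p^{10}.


K_20 has 20!/(2^{10}·10!) = 654729075 labelled perfect matchings.
For each such perfect matching H, let X_H = 1 if all 10 edges of H are present in G. Then P[X_H = 1] = p^{10} = (1/20)^{10} = 1/10240000000000.
By linearity of expectation: E[X] = Σ_H E[X_H] = 654729075 · p^{10} = 654729075 · 1/10240000000000 = 26189163/409600000000.
Numerically: E[X] ≈ 6.394e-05.

E[X] = 654729075 · (1/20)^{10} = 26189163/409600000000 ≈ 6.394e-05.


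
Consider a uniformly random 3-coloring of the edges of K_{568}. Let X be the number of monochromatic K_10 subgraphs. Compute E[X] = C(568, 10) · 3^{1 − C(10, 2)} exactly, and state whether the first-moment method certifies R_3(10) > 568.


E[X] = C(568, 10) · 3^{1 − 45} = 889446337783744949208 · 3^{−44} = 889446337783744949208/984770902183611232881.
As a reduced fraction: E[X] = 98827370864860549912/109418989131512359209 ≈ 0.9032.
Is E[X] < 1? YES.
Since E[X] < 1, there exists a 3-coloring of K_{568} with no monochromatic K_10; hence R_3(10) > 568.

E[X] = 98827370864860549912/109418989131512359209 ≈ 0.9032; E[X] < 1, so R_3(10) > 568.


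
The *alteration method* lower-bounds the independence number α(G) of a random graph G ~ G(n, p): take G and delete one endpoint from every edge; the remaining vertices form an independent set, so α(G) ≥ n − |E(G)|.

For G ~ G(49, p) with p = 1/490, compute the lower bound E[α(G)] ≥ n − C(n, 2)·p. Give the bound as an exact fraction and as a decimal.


E[|E(G)|] = C(49, 2)·p = 1176 · (1/490) = 12/5.
E[α(G)] ≥ n − E[|E(G)|] = 49 − 12/5 = 233/5.
Numerically: ≈ 46.60000.
(This is only a lower bound; the true E[α(G)] may be larger.)

E[α(G)] ≥ 233/5 ≈ 46.60000.


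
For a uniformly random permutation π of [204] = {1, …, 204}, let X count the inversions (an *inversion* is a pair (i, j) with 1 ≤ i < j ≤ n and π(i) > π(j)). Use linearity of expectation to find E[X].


Write X = Σ X_I over the C(204, 2) = 20706 pairs i < j, with X_I the indicator of one inversion.
There are 20706 indicators.
For each fixed pair i < j, the values π(i) and π(j) are two distinct elements of {1, …, 204} in uniformly random order; by symmetry P[π(i) > π(j)] = 1/2.
By linearity: E[X] = 20706 · (1/2) = C(204, 2) · (1/2) = 20706/2 = 10353 ≈ 10353.000.

E[X] = 10353 = 10353.000.


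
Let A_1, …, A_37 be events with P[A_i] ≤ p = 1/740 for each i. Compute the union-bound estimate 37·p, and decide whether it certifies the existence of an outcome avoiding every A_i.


Union bound: P[∪_{i=1}^{37} A_i] ≤ Σ_i P[A_i] ≤ 37·p = 37·(1/740) = 1/20.
Numerically: 1/20 ≈ 0.050.
Is 1/20 < 1? YES.
Since P[∪ A_i] ≤ 1/20 < 1, the complement has P[∩ A_i^c] ≥ 1 − 1/20 = 19/20 > 0, so some outcome avoids every A_i.

37·p = 1/20 ≈ 0.050; existence CERTIFIED by the union bound.


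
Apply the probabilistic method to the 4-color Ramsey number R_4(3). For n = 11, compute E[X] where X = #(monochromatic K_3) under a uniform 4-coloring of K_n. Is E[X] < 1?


E[X] = C(11, 3) · 4^{1 − 3} = 165 · 4^{−2} = 165/16.
As a reduced fraction: E[X] = 165/16 ≈ 10.3125000.
Is E[X] < 1? NO.
Since E[X] ≥ 1, the first-moment bound is inconclusive at n = 11; it does NOT by itself certify R_4(3) > 11.

E[X] = 165/16 ≈ 10.3125000; E[X] ≥ 1; first-moment method inconclusive here.
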